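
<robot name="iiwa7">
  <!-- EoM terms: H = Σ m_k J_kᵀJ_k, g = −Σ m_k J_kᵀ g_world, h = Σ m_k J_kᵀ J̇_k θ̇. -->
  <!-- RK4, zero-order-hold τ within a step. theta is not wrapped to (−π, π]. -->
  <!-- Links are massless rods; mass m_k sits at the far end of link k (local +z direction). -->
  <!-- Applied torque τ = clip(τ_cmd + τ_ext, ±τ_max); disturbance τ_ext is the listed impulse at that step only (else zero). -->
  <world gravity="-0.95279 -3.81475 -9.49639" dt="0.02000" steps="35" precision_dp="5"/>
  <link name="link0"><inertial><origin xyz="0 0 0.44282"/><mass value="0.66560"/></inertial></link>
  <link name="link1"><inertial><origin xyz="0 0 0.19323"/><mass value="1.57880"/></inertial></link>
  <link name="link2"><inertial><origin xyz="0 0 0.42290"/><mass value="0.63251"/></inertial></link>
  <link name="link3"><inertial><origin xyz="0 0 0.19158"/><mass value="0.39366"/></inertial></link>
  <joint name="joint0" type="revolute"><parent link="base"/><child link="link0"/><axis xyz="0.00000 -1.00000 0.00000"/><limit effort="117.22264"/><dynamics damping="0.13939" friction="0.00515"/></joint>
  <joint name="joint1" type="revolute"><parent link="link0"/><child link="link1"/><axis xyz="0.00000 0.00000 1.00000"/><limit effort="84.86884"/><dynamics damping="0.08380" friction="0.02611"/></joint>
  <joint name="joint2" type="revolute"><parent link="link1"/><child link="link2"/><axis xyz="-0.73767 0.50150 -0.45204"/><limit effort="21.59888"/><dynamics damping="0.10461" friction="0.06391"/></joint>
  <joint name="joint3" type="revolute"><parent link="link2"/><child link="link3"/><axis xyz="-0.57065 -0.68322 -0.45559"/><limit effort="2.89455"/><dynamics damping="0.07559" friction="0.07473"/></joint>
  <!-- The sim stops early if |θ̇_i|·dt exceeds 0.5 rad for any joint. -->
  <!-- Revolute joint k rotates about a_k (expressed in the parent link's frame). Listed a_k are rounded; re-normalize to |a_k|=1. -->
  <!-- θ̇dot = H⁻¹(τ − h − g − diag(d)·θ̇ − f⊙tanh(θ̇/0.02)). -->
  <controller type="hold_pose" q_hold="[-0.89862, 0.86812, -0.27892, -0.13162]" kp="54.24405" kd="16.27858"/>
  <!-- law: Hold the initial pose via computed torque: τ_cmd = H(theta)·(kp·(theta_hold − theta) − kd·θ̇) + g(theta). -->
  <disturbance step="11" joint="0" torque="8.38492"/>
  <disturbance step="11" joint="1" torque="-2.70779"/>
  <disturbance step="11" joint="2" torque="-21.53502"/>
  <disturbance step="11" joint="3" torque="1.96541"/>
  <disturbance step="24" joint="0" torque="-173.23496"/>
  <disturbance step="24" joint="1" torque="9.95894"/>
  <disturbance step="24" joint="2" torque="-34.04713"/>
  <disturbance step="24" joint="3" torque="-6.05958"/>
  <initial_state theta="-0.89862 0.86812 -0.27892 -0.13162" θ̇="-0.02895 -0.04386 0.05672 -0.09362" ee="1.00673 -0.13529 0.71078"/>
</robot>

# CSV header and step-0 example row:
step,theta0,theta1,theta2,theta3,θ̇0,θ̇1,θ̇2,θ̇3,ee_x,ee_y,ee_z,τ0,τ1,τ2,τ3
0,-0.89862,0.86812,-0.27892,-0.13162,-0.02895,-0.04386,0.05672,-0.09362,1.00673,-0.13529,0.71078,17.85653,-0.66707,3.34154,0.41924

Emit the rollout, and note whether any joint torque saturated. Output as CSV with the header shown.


step,theta0,theta1,theta2,theta3,θ̇0,θ̇1,θ̇2,θ̇3,ee_x,ee_y,ee_z,τ0,τ1,τ2,τ3
1,-0.89904,0.86908,-0.27811,-0.13151,-0.01919,-0.04187,0.03248,-0.07634,1.00708,-0.13484,0.71047,17.64262,-0.64527,3.38544,0.40690
2,-0.89930,0.87003,-0.27771,-0.13114,-0.01255,-0.04657,0.01748,-0.06833,1.00731,-0.13460,0.71025,17.48305,-0.62963,3.41288,0.39786
3,-0.89945,0.87087,-0.27754,-0.13066,-0.00815,-0.05337,0.00919,-0.06429,1.00744,-0.13449,0.71012,17.36424,-0.61857,3.42722,0.39120
4,-0.89953,0.87157,-0.27749,-0.13012,-0.00521,-0.05945,0.00494,-0.06193,1.00751,-0.13446,0.71005,17.27600,-0.61082,3.43358,0.38630
5,-0.89956,0.87217,-0.27751,-0.12954,-0.00323,-0.06394,0.00284,-0.06047,1.00753,-0.13446,0.71004,17.21060,-0.60540,3.43598,0.38269
6,-0.89955,0.87268,-0.27755,-0.12893,-0.00188,-0.06700,0.00182,-0.05967,1.00752,-0.13448,0.71006,17.16224,-0.60162,3.43669,0.38002
7,-0.89952,0.87314,-0.27761,-0.12832,-0.00097,-0.06900,0.00136,-0.05939,1.00749,-0.13452,0.71011,17.12658,-0.59898,3.43684,0.37805
8,-0.89948,0.87357,-0.27767,-0.12771,-0.00037,-0.07032,0.00117,-0.05951,1.00744,-0.13456,0.71017,17.10038,-0.59714,3.43693,0.37657
9,-0.89943,0.87398,-0.27774,-0.12710,-0.00000,-0.07119,0.00113,-0.05992,1.00739,-0.13460,0.71025,17.08121,-0.59587,3.43717,0.37544
10,-0.89937,0.87437,-0.27780,-0.12650,0.00020,-0.07179,0.00116,-0.06051,1.00733,-0.13464,0.71033,17.06726,-0.59500,3.43759,0.37458
11,-0.89931,0.87475,-0.27787,-0.12592,0.00029,-0.07222,0.00122,-0.06121,1.00727,-0.13468,0.71041,25.44210,-3.30221,-18.09681,2.33931
12,-0.89696,0.87297,-0.30134,-0.10643,0.23302,-0.24370,-2.33784,1.85310,1.00430,-0.14725,0.70971,14.16426,0.28733,10.68742,-0.26050
13,-0.89312,0.86552,-0.33988,-0.08126,0.15477,-0.40528,-1.52409,0.73840,0.99913,-0.16762,0.70770,14.87933,-0.02977,8.74973,-0.04656
14,-0.89056,0.85795,-0.36455,-0.07248,0.10236,-0.31780,-0.94720,0.17803,0.99581,-0.18031,0.70569,15.40745,-0.28392,7.31872,0.09532
15,-0.88890,0.85294,-0.37937,-0.07109,0.06615,-0.10715,-0.53823,0.09151,0.99390,-0.18769,0.70411,15.79975,-0.47126,6.26291,0.17292
16,-0.88791,0.85092,-0.38718,-0.07112,0.03559,-0.00763,-0.24582,0.04805,0.99293,-0.19147,0.70318,16.09665,-0.59687,5.48794,0.22310
17,-0.88745,0.85034,-0.39002,-0.07206,0.01250,0.03852,-0.04121,0.00437,0.99261,-0.19276,0.70279,16.32126,-0.68197,4.91913,0.25995
18,-0.88739,0.85062,-0.38949,-0.07327,-0.00291,0.07041,0.08806,-0.00891,0.99271,-0.19242,0.70281,16.49045,-0.73514,4.53445,0.28414
19,-0.88758,0.85209,-0.38688,-0.07306,-0.01740,0.03028,0.17436,-0.05458,0.99302,-0.19111,0.70317,16.62016,-0.75967,4.26353,0.29957
20,-0.88798,0.85328,-0.38288,-0.07351,-0.02465,0.00647,0.22759,-0.12792,0.99351,-0.18914,0.70367,16.71598,-0.77905,4.06347,0.31772
21,-0.88848,0.85434,-0.37806,-0.07480,-0.02846,0.00713,0.25831,-0.14780,0.99412,-0.18673,0.70421,16.78741,-0.78915,3.91590,0.32916
22,-0.88904,0.85553,-0.37277,-0.07614,-0.03041,0.01848,0.27347,-0.13289,0.99479,-0.18410,0.70479,16.84170,-0.79161,3.80785,0.33517
23,-0.88963,0.85681,-0.36728,-0.07729,-0.03152,0.01876,0.27824,-0.12489,0.99546,-0.18137,0.70540,16.88321,-0.78851,3.72900,0.33947
24,-0.89024,0.85801,-0.36178,-0.07845,-0.03181,0.00785,0.27574,-0.13530,0.99613,-0.17863,0.70600,-117.22264,9.17642,-21.59888,-2.89455
25,-0.90286,0.87686,-0.36859,-0.03628,-1.24686,1.51629,-0.92425,3.94290,1.00320,-0.18301,0.69421,62.30604,-4.19592,12.27820,1.51188
26,-0.92393,0.89348,-0.38261,0.01528,-0.84930,0.38522,-0.49754,1.45118,1.01457,-0.19142,0.67294,50.41604,-3.45315,10.10489,1.30232
27,-0.93798,0.89600,-0.38956,0.03141,-0.55027,-0.02393,-0.20425,0.28463,1.02260,-0.19539,0.65819,41.49833,-2.82287,8.32193,1.09593
28,-0.94677,0.89478,-0.39166,0.03291,-0.32592,-0.00455,-0.01078,0.02334,1.02804,-0.19653,0.64893,34.83785,-2.31456,6.97197,0.89632
29,-0.95170,0.89408,-0.39064,0.03071,-0.16469,0.01614,0.10853,-0.10328,1.03137,-0.19599,0.64399,29.88588,-1.91044,6.01188,0.73962
30,-0.95388,0.89504,-0.38770,0.02974,-0.05521,0.01370,0.18767,-0.10529,1.03301,-0.19450,0.64235,26.21771,-1.58865,5.31828,0.60877
31,-0.95420,0.89596,-0.38347,0.02875,0.02091,0.00665,0.23729,-0.11284,1.03347,-0.19243,0.64302,23.50503,-1.34676,4.80886,0.51284
32,-0.95323,0.89692,-0.37847,0.02775,0.07325,0.00934,0.26548,-0.11547,1.03310,-0.19000,0.64525,21.50826,-1.16794,4.43629,0.44322
33,-0.95141,0.89783,-0.37304,0.02670,0.10687,0.00530,0.27939,-0.11287,1.03216,-0.18736,0.64847,20.04311,-1.03336,4.16501,0.39136
34,-0.94903,0.89886,-0.36745,0.02576,0.12871,0.01324,0.28210,-0.11305,1.03085,-0.18465,0.65231,18.97442,-0.93594,3.96907,0.35537
35,-0.94633,0.89977,-0.36186,0.02473,0.13938,0.00403,0.27893,-0.10739,1.02929,-0.18193,0.65647,,,,
# any joint saturated: yes


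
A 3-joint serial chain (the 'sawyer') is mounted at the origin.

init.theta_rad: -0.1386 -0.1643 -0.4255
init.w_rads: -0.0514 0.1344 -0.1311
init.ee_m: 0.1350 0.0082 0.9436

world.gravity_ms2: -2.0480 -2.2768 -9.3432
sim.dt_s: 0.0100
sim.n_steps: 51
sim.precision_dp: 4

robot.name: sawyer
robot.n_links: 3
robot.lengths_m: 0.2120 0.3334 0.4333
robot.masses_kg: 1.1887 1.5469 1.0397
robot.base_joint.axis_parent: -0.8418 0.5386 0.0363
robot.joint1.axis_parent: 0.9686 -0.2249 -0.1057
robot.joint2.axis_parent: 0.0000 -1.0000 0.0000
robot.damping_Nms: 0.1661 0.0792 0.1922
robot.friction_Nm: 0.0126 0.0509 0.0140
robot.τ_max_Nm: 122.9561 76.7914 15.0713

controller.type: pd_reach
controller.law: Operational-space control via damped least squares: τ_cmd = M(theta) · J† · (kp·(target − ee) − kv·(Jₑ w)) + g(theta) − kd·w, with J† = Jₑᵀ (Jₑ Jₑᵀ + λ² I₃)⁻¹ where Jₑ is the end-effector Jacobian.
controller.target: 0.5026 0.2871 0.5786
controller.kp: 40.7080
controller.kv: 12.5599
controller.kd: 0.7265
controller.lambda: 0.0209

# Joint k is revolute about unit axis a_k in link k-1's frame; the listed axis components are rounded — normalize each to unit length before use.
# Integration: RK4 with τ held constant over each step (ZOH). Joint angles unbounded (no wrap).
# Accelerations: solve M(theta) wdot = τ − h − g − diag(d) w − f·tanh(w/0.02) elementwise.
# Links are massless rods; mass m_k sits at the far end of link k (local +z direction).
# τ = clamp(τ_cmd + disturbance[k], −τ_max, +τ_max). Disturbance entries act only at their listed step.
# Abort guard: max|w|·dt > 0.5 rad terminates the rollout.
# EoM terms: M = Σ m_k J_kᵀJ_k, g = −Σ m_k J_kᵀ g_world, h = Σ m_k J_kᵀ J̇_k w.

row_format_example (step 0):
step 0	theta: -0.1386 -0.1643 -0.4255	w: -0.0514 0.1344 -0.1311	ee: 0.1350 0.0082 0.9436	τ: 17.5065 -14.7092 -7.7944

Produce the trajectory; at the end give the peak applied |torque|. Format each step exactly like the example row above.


step 1	theta: -0.1421 -0.1672 -0.4308	w: -0.6493 -0.7116 -0.9188	ee: 0.1358 0.0075 0.9428	τ: 16.6603 -12.6527 -6.1448
step 2	theta: -0.1506 -0.1772 -0.4428	w: -1.0398 -1.2883 -1.4812	ee: 0.1379 0.0079 0.9408	τ: 16.2379 -11.1758 -4.8318
step 3	theta: -0.1621 -0.1920 -0.4595	w: -1.2665 -1.6556 -1.8647	ee: 0.1411 0.0092 0.9379	τ: 16.0086 -10.0873 -3.7787
step 4	theta: -0.1753 -0.2096 -0.4794	w: -1.3685 -1.8656 -2.1111	ee: 0.1451 0.0113 0.9342	τ: 15.8079 -9.2436 -2.9230
step 5	theta: -0.1890 -0.2287 -0.5012	w: -1.3803 -1.9620 -2.2561	ee: 0.1497 0.0139 0.9298	τ: 15.5443 -8.5447 -2.2153
step 6	theta: -0.2026 -0.2484 -0.5242	w: -1.3299 -1.9802 -2.3287	ee: 0.1549 0.0169 0.9250	τ: 15.1812 -7.9267 -1.6183
step 7	theta: -0.2154 -0.2680 -0.5476	w: -1.2390 -1.9466 -2.3507	ee: 0.1606 0.0204 0.9198	τ: 14.7154 -7.3515 -1.1046
step 8	theta: -0.2272 -0.2871 -0.5710	w: -1.1235 -1.8805 -2.3384	ee: 0.1666 0.0243 0.9142	τ: 14.1604 -6.7983 -0.6546
step 9	theta: -0.2378 -0.3055 -0.5942	w: -0.9948 -1.7952 -2.3031	ee: 0.1730 0.0284 0.9084	τ: 13.5359 -6.2567 -0.2546
step 10	theta: -0.2471 -0.3230 -0.6170	w: -0.8605 -1.6999 -2.2527	ee: 0.1796 0.0328 0.9024	τ: 12.8619 -5.7226 0.1051
step 11	theta: -0.2550 -0.3395 -0.6392	w: -0.7259 -1.6003 -2.1928	ee: 0.1864 0.0375 0.8962	τ: 12.1563 -5.1955 0.4314
step 12	theta: -0.2616 -0.3549 -0.6608	w: -0.5941 -1.5004 -2.1268	ee: 0.1933 0.0424 0.8900	τ: 11.4342 -4.6764 0.7290
step 13	theta: -0.2669 -0.3695 -0.6817	w: -0.4674 -1.4025 -2.0574	ee: 0.2004 0.0475 0.8836	τ: 10.7075 -4.1672 1.0016
step 14	theta: -0.2710 -0.3830 -0.7019	w: -0.3470 -1.3079 -1.9861	ee: 0.2075 0.0528 0.8771	τ: 9.9855 -3.6697 1.2519
step 15	theta: -0.2739 -0.3956 -0.7214	w: -0.2335 -1.2173 -1.9141	ee: 0.2148 0.0582 0.8705	τ: 9.2750 -3.1859 1.4820
step 16	theta: -0.2757 -0.4073 -0.7401	w: -0.1273 -1.1312 -1.8421	ee: 0.2220 0.0638 0.8639	τ: 8.5811 -2.7174 1.6937
step 17	theta: -0.2764 -0.4182 -0.7582	w: -0.0283 -1.0495 -1.7707	ee: 0.2292 0.0694 0.8573	τ: 7.9076 -2.2655 1.8883
step 18	theta: -0.2763 -0.4283 -0.7756	w: 0.0623 -0.9735 -1.7007	ee: 0.2364 0.0752 0.8506	τ: 7.2600 -1.8301 2.0676
step 19	theta: -0.2752 -0.4377 -0.7922	w: 0.1459 -0.9018 -1.6319	ee: 0.2436 0.0810 0.8440	τ: 6.6373 -1.4128 2.2324
step 20	theta: -0.2734 -0.4464 -0.8082	w: 0.2230 -0.8338 -1.5643	ee: 0.2507 0.0868 0.8373	τ: 6.0395 -1.0145 2.3834
step 21	theta: -0.2708 -0.4544 -0.8235	w: 0.2939 -0.7694 -1.4982	ee: 0.2577 0.0927 0.8307	τ: 5.4671 -0.6351 2.5219
step 22	theta: -0.2675 -0.4618 -0.8381	w: 0.3587 -0.7084 -1.4337	ee: 0.2647 0.0986 0.8240	τ: 4.9202 -0.2746 2.6487
step 23	theta: -0.2636 -0.4686 -0.8522	w: 0.4177 -0.6506 -1.3709	ee: 0.2715 0.1045 0.8174	τ: 4.3988 0.0672 2.7647
step 24	theta: -0.2592 -0.4748 -0.8656	w: 0.4713 -0.5959 -1.3099	ee: 0.2782 0.1104 0.8109	τ: 3.9024 0.3908 2.8707
step 25	theta: -0.2542 -0.4805 -0.8784	w: 0.5196 -0.5441 -1.2508	ee: 0.2848 0.1162 0.8044	τ: 3.4307 0.6965 2.9674
step 26	theta: -0.2488 -0.4857 -0.8906	w: 0.5630 -0.4951 -1.1936	ee: 0.2912 0.1220 0.7979	τ: 2.9830 0.9849 3.0557
step 27	theta: -0.2430 -0.4904 -0.9022	w: 0.6017 -0.4488 -1.1383	ee: 0.2975 0.1278 0.7916	τ: 2.5585 1.2563 3.1361
step 28	theta: -0.2368 -0.4947 -0.9134	w: 0.6360 -0.4050 -1.0851	ee: 0.3037 0.1334 0.7852	τ: 2.1566 1.5116 3.2093
step 29	theta: -0.2303 -0.4985 -0.9239	w: 0.6662 -0.3637 -1.0338	ee: 0.3098 0.1390 0.7790	τ: 1.7765 1.7511 3.2759
step 30	theta: -0.2235 -0.5020 -0.9340	w: 0.6924 -0.3246 -0.9845	ee: 0.3156 0.1446 0.7729	τ: 1.4173 1.9756 3.3364
step 31	theta: -0.2164 -0.5050 -0.9436	w: 0.7150 -0.2876 -0.9372	ee: 0.3214 0.1500 0.7668	τ: 1.0783 2.1856 3.3913
step 32	theta: -0.2092 -0.5077 -0.9528	w: 0.7341 -0.2528 -0.8918	ee: 0.3270 0.1553 0.7608	τ: 0.7585 2.3819 3.4410
step 33	theta: -0.2018 -0.5101 -0.9615	w: 0.7501 -0.2199 -0.8484	ee: 0.3324 0.1605 0.7549	τ: 0.4573 2.5649 3.4861
step 34	theta: -0.1942 -0.5121 -0.9698	w: 0.7631 -0.1889 -0.8069	ee: 0.3377 0.1656 0.7492	τ: 0.1738 2.7353 3.5270
step 35	theta: -0.1865 -0.5139 -0.9776	w: 0.7734 -0.1597 -0.7673	ee: 0.3428 0.1706 0.7435	τ: -0.0928 2.8938 3.5639
step 36	theta: -0.1788 -0.5153 -0.9851	w: 0.7810 -0.1322 -0.7294	ee: 0.3478 0.1754 0.7379	τ: -0.3433 3.0409 3.5972
step 37	theta: -0.1709 -0.5165 -0.9922	w: 0.7864 -0.1064 -0.6934	ee: 0.3526 0.1802 0.7325	τ: -0.5784 3.1772 3.6273
step 38	theta: -0.1630 -0.5175 -0.9990	w: 0.7896 -0.0820 -0.6590	ee: 0.3573 0.1848 0.7272	τ: -0.7988 3.3032 3.6544
step 39	theta: -0.1551 -0.5182 -1.0054	w: 0.7907 -0.0592 -0.6263	ee: 0.3618 0.1893 0.7219	τ: -1.0054 3.4195 3.6788
step 40	theta: -0.1472 -0.5186 -1.0115	w: 0.7900 -0.0378 -0.5953	ee: 0.3662 0.1936 0.7168	τ: -1.1987 3.5268 3.7008
step 41	theta: -0.1394 -0.5189 -1.0173	w: 0.7873 -0.0184 -0.5658	ee: 0.3705 0.1978 0.7118	τ: -1.3792 3.6266 3.7205
step 42	theta: -0.1315 -0.5190 -1.0228	w: 0.7816 -0.0024 -0.5381	ee: 0.3746 0.2019 0.7070	τ: -1.5469 3.7224 3.7384
step 43	theta: -0.1237 -0.5190 -1.0281	w: 0.7728 0.0095 -0.5121	ee: 0.3786 0.2059 0.7022	τ: -1.7024 3.8163 3.7546
step 44	theta: -0.1161 -0.5188 -1.0331	w: 0.7622 0.0193 -0.4875	ee: 0.3825 0.2098 0.6976	τ: -1.8471 3.9055 3.7691
step 45	theta: -0.1085 -0.5186 -1.0378	w: 0.7508 0.0285 -0.4641	ee: 0.3862 0.2135 0.6930	τ: -1.9825 3.9877 3.7818
step 46	theta: -0.1010 -0.5183 -1.0424	w: 0.7392 0.0377 -0.4418	ee: 0.3898 0.2171 0.6886	τ: -2.1091 4.0622 3.7929
step 47	theta: -0.0937 -0.5179 -1.0467	w: 0.7275 0.0471 -0.4205	ee: 0.3933 0.2206 0.6843	τ: -2.2275 4.1291 3.8026
step 48	theta: -0.0865 -0.5173 -1.0508	w: 0.7156 0.0566 -0.4002	ee: 0.3966 0.2240 0.6801	τ: -2.3379 4.1889 3.8110
step 49	theta: -0.0794 -0.5167 -1.0547	w: 0.7037 0.0661 -0.3809	ee: 0.3998 0.2273 0.6761	τ: -2.4408 4.2421 3.8183
step 50	theta: -0.0724 -0.5160 -1.0584	w: 0.6916 0.0754 -0.3626	ee: 0.4030 0.2304 0.6721	τ: -2.5364 4.2892 3.8246
step 51	theta: -0.0656 -0.5152 -1.0619	w: 0.6793 0.0845 -0.3452	ee: 0.4060 0.2335 0.6683
max |τ| (N·m): 17.5065


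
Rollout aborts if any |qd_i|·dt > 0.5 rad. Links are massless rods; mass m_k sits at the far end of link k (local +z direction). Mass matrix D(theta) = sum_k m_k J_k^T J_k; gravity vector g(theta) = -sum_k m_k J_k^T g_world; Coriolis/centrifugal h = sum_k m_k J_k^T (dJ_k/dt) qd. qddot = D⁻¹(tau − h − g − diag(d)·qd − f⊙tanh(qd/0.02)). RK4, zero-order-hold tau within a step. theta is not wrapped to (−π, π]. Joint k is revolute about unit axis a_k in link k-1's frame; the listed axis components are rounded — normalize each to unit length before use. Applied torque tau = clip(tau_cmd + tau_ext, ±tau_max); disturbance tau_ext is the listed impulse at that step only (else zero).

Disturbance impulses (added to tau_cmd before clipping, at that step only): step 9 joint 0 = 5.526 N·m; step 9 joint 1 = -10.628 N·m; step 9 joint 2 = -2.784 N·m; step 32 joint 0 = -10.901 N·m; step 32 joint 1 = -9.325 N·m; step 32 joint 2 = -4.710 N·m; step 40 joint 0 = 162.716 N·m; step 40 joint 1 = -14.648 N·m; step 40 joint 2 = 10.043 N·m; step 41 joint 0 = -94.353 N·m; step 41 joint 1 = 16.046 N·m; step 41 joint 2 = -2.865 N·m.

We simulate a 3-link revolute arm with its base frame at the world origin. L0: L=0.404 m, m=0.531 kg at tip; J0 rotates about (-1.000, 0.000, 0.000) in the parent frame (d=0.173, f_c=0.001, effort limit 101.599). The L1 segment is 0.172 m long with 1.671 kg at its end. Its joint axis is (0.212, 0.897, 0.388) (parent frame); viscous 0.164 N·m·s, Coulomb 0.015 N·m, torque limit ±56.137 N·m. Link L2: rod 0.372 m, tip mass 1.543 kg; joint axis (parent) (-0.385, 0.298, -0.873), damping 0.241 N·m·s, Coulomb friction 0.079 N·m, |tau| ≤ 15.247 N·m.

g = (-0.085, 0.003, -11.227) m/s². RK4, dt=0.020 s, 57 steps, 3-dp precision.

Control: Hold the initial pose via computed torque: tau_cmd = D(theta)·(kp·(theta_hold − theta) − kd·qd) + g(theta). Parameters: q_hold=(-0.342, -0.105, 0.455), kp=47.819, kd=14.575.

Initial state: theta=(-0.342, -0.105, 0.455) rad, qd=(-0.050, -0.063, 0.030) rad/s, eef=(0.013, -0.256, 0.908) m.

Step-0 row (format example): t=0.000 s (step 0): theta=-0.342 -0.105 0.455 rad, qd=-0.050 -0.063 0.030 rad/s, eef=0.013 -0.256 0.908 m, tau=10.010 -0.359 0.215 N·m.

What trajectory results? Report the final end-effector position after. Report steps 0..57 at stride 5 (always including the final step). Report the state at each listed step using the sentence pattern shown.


t=0.100 s (step 5): theta=-0.344 -0.107 0.454 rad, qd=-0.007 -0.014 0.030 rad/s, eef=0.012 -0.258 0.908 m, tau=9.123 -0.472 0.102 N·m.
t=0.200 s (step 10): theta=-0.344 -0.112 0.452 rad, qd=0.005 -0.547 -0.002 rad/s, eef=0.010 -0.257 0.908 m, tau=7.179 2.731 0.920 N·m.
t=0.300 s (step 15): theta=-0.343 -0.134 0.451 rad, qd=0.009 -0.016 -0.042 rad/s, eef=-0.001 -0.254 0.909 m, tau=8.306 0.451 0.314 N·m.
t=0.400 s (step 20): theta=-0.343 -0.131 0.453 rad, qd=0.005 0.077 -0.015 rad/s, eef=0.001 -0.254 0.909 m, tau=8.653 -0.209 0.135 N·m.
t=0.500 s (step 25): theta=-0.343 -0.124 0.455 rad, qd=0.004 0.077 -0.016 rad/s, eef=0.004 -0.254 0.909 m, tau=8.752 -0.405 0.084 N·m.
t=0.600 s (step 30): theta=-0.343 -0.119 0.457 rad, qd=0.003 0.060 -0.020 rad/s, eef=0.007 -0.255 0.908 m, tau=8.776 -0.467 0.068 N·m.
t=0.700 s (step 35): theta=-0.346 -0.126 0.422 rad, qd=-0.073 -0.215 -0.045 rad/s, eef=-0.002 -0.260 0.908 m, tau=10.790 1.248 0.836 N·m.
t=0.800 s (step 40): theta=-0.348 -0.131 0.424 rad, qd=0.009 0.055 0.005 rad/s, eef=-0.004 -0.261 0.907 m, tau=101.599 -14.632 10.356 N·m.
t=0.900 s (step 45): theta=-0.352 -0.177 0.610 rad, qd=-0.051 0.200 -0.086 rad/s, eef=0.007 -0.247 0.907 m, tau=10.584 -0.978 -0.270 N·m.
t=1.000 s (step 50): theta=-0.355 -0.165 0.607 rad, qd=-0.003 0.086 -0.074 rad/s, eef=0.011 -0.250 0.906 m, tau=9.295 -0.550 -0.206 N·m.
t=1.100 s (step 55): theta=-0.355 -0.160 0.603 rad, qd=0.009 0.053 -0.080 rad/s, eef=0.013 -0.251 0.906 m, tau=8.906 -0.431 -0.184 N·m.
t=1.140 s (step 57): theta=-0.354 -0.159 0.602 rad, qd=0.010 0.046 -0.080 rad/s, eef=0.013 -0.251 0.906 m.
final eef position (m): 0.013 -0.251 0.906


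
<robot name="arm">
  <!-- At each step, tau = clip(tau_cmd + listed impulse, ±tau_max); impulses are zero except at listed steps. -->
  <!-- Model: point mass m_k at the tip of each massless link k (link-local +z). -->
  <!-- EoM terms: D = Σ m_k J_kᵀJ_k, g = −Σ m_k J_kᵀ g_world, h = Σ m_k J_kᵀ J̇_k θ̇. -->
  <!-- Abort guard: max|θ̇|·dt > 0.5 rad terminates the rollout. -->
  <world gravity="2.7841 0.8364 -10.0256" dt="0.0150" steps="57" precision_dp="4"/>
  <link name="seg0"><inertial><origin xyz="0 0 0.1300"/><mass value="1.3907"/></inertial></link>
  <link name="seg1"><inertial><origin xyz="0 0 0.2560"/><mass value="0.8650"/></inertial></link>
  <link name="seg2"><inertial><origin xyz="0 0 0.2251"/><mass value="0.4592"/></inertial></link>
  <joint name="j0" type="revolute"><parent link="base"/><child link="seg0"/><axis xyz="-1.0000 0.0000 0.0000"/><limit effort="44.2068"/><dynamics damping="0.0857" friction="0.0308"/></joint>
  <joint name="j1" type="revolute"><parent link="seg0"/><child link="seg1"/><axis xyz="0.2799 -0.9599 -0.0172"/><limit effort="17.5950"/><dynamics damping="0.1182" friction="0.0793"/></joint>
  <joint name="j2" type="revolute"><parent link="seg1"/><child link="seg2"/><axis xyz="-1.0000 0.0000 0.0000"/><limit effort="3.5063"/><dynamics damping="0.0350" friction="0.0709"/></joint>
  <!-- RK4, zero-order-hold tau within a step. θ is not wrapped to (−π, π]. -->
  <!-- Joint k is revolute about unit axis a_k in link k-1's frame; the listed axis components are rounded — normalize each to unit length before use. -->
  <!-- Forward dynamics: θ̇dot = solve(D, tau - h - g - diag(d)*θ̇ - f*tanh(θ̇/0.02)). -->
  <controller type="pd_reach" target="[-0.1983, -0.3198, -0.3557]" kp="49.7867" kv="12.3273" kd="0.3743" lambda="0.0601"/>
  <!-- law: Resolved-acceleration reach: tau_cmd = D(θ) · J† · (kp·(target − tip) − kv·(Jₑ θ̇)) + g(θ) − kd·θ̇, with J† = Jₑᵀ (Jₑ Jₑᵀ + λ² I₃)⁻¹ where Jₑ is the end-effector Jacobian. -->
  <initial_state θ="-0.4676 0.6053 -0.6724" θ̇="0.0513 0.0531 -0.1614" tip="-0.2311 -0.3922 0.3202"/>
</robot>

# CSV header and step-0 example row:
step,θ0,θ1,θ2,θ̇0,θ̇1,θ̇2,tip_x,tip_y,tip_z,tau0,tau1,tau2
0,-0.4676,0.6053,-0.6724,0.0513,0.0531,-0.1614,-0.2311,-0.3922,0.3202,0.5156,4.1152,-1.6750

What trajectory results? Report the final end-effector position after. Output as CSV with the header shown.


step,θ0,θ1,θ2,θ̇0,θ̇1,θ̇2,tip_x,tip_y,tip_z,tau0,tau1,tau2
1,-0.4643,0.6106,-0.6897,0.3792,0.6484,-2.1301,-0.2313,-0.3921,0.3165,1.1526,2.8203,-0.4897
2,-0.4578,0.6238,-0.7277,0.4835,1.1215,-2.9148,-0.2321,-0.3919,0.3078,1.3291,1.8387,0.0549
3,-0.4507,0.6434,-0.7731,0.4634,1.4999,-3.1366,-0.2338,-0.3914,0.2959,1.3460,1.0646,0.3042
4,-0.4445,0.6682,-0.8198,0.3711,1.8005,-3.0961,-0.2363,-0.3905,0.2819,1.3456,0.4322,0.4212
5,-0.4399,0.6969,-0.8651,0.2341,2.0349,-2.9352,-0.2393,-0.3894,0.2664,1.3831,-0.1003,0.4798
6,-0.4377,0.7287,-0.9075,0.0677,2.2114,-2.7212,-0.2426,-0.3881,0.2496,1.4736,-0.5604,0.5129
7,-0.4380,0.7629,-0.9466,-0.1140,2.3384,-2.4938,-0.2461,-0.3867,0.2319,1.6056,-0.9670,0.5374
8,-0.4412,0.7985,-0.9823,-0.3104,2.4184,-2.2606,-0.2496,-0.3852,0.2133,1.7800,-1.3314,0.5555
9,-0.4474,0.8351,-1.0145,-0.5189,2.4537,-2.0303,-0.2529,-0.3837,0.1940,1.9911,-1.6614,0.5699
10,-0.4568,0.8718,-1.0433,-0.7359,2.4470,-1.8101,-0.2559,-0.3820,0.1742,2.2297,-1.9616,0.5825
11,-0.4695,0.9082,-1.0689,-0.9584,2.4004,-1.6048,-0.2586,-0.3802,0.1540,2.4869,-2.2345,0.5941
12,-0.4855,0.9436,-1.0916,-1.1834,2.3164,-1.4174,-0.2610,-0.3783,0.1334,2.7551,-2.4805,0.6051
13,-0.5049,0.9775,-1.1116,-1.4078,2.1975,-1.2498,-0.2629,-0.3762,0.1127,3.0275,-2.6992,0.6160
14,-0.5277,1.0093,-1.1292,-1.6284,2.0472,-1.1029,-0.2644,-0.3739,0.0920,3.2984,-2.8890,0.6268
15,-0.5537,1.0387,-1.1448,-1.8415,1.8691,-0.9765,-0.2654,-0.3714,0.0714,3.5632,-3.0483,0.6375
16,-0.5828,1.0653,-1.1587,-2.0435,1.6678,-0.8697,-0.2661,-0.3686,0.0510,3.8182,-3.1751,0.6480
17,-0.6148,1.0886,-1.1710,-2.2305,1.4482,-0.7806,-0.2664,-0.3656,0.0309,4.0605,-3.2681,0.6579
18,-0.6496,1.1086,-1.1822,-2.3991,1.2157,-0.7065,-0.2663,-0.3623,0.0113,4.2881,-3.3261,0.6668
19,-0.6866,1.1251,-1.1923,-2.5459,0.9757,-0.6447,-0.2660,-0.3587,-0.0077,4.4997,-3.3488,0.6742
20,-0.7257,1.1379,-1.2016,-2.6686,0.7339,-0.5920,-0.2653,-0.3550,-0.0260,4.6947,-3.3369,0.6796
21,-0.7665,1.1472,-1.2102,-2.7653,0.4953,-0.5454,-0.2644,-0.3511,-0.0436,4.8730,-3.2919,0.6825
22,-0.8085,1.1529,-1.2180,-2.8353,0.2646,-0.5024,-0.2634,-0.3472,-0.0604,5.0350,-3.2161,0.6825
23,-0.8513,1.1552,-1.2253,-2.8786,0.0459,-0.4610,-0.2621,-0.3433,-0.0764,5.1815,-3.1129,0.6796
24,-0.8946,1.1546,-1.2319,-2.8854,-0.1331,-0.4178,-0.2608,-0.3394,-0.0915,5.3113,-3.0186,0.6730
25,-0.9377,1.1514,-1.2378,-2.8705,-0.2959,-0.3741,-0.2593,-0.3355,-0.1059,5.4288,-2.9061,0.6639
26,-0.9805,1.1458,-1.2431,-2.8379,-0.4457,-0.3304,-0.2578,-0.3317,-0.1195,5.5350,-2.7728,0.6528
27,-1.0227,1.1382,-1.2478,-2.7890,-0.5803,-0.2865,-0.2563,-0.3280,-0.1322,5.6305,-2.6240,0.6400
28,-1.0640,1.1286,-1.2518,-2.7257,-0.6981,-0.2426,-0.2547,-0.3245,-0.1443,5.7161,-2.4649,0.6258
29,-1.1043,1.1174,-1.2551,-2.6502,-0.7987,-0.1990,-0.2531,-0.3213,-0.1556,5.7926,-2.2998,0.6107
30,-1.1434,1.1048,-1.2578,-2.5648,-0.8821,-0.1560,-0.2514,-0.3183,-0.1663,5.8609,-2.1325,0.5948
31,-1.1812,1.0911,-1.2598,-2.4717,-0.9489,-0.1141,-0.2498,-0.3155,-0.1764,5.9217,-1.9662,0.5785
32,-1.2175,1.0765,-1.2612,-2.3733,-1.0002,-0.0738,-0.2481,-0.3130,-0.1859,5.9757,-1.8035,0.5621
33,-1.2523,1.0613,-1.2621,-2.2712,-1.0372,-0.0360,-0.2463,-0.3107,-0.1948,6.0236,-1.6464,0.5461
34,-1.2856,1.0456,-1.2624,-2.1661,-1.0616,-0.0112,-0.2446,-0.3086,-0.2033,6.0658,-1.4961,0.5371
35,-1.3172,1.0296,-1.2625,-2.0588,-1.0749,-0.0049,-0.2428,-0.3068,-0.2113,6.1028,-1.3539,0.5384
36,-1.3473,1.0134,-1.2625,-1.9525,-1.0785,-0.0002,-0.2409,-0.3051,-0.2189,6.1350,-1.2203,0.5395
37,-1.3758,0.9973,-1.2625,-1.8483,-1.0739,0.0042,-0.2389,-0.3035,-0.2260,6.1629,-1.0957,0.5399
38,-1.4027,0.9813,-1.2624,-1.7469,-1.0622,0.0085,-0.2369,-0.3021,-0.2328,6.1867,-0.9798,0.5392
39,-1.4282,0.9655,-1.2623,-1.6489,-1.0448,0.0128,-0.2349,-0.3008,-0.2392,6.2070,-0.8726,0.5377
40,-1.4522,0.9500,-1.2620,-1.5547,-1.0228,0.0173,-0.2328,-0.2996,-0.2453,6.2238,-0.7736,0.5350
41,-1.4748,0.9349,-1.2618,-1.4644,-0.9970,0.0223,-0.2308,-0.2984,-0.2510,6.2375,-0.6825,0.5312
42,-1.4961,0.9202,-1.2614,-1.3784,-0.9682,0.0281,-0.2287,-0.2974,-0.2565,6.2484,-0.5987,0.5262
43,-1.5162,0.9059,-1.2609,-1.2966,-0.9373,0.0351,-0.2267,-0.2965,-0.2616,6.2566,-0.5218,0.5198
44,-1.5350,0.8921,-1.2603,-1.2191,-0.9048,0.0431,-0.2247,-0.2956,-0.2664,6.2625,-0.4513,0.5121
45,-1.5527,0.8788,-1.2596,-1.1457,-0.8712,0.0521,-0.2227,-0.2948,-0.2710,6.2662,-0.3867,0.5033
46,-1.5694,0.8660,-1.2588,-1.0764,-0.8369,0.0616,-0.2208,-0.2941,-0.2753,6.2680,-0.3276,0.4937
47,-1.5850,0.8537,-1.2578,-1.0111,-0.8025,0.0712,-0.2189,-0.2935,-0.2794,6.2682,-0.2734,0.4838
48,-1.5997,0.8420,-1.2567,-0.9494,-0.7681,0.0803,-0.2172,-0.2929,-0.2832,6.2668,-0.2238,0.4739
49,-1.6135,0.8307,-1.2554,-0.8912,-0.7340,0.0887,-0.2154,-0.2924,-0.2869,6.2641,-0.1784,0.4641
50,-1.6265,0.8200,-1.2540,-0.8364,-0.7005,0.0963,-0.2138,-0.2919,-0.2903,6.2604,-0.1368,0.4546
51,-1.6386,0.8097,-1.2525,-0.7848,-0.6678,0.1030,-0.2122,-0.2915,-0.2935,6.2557,-0.0986,0.4456
52,-1.6500,0.7999,-1.2510,-0.7363,-0.6359,0.1089,-0.2107,-0.2912,-0.2965,6.2503,-0.0637,0.4370
53,-1.6607,0.7906,-1.2493,-0.6907,-0.6050,0.1140,-0.2093,-0.2909,-0.2994,6.2443,-0.0317,0.4288
54,-1.6708,0.7818,-1.2476,-0.6478,-0.5751,0.1183,-0.2079,-0.2906,-0.3021,6.2379,-0.0023,0.4211
55,-1.6802,0.7734,-1.2458,-0.6076,-0.5463,0.1220,-0.2066,-0.2904,-0.3046,6.2311,0.0247,0.4139
56,-1.6890,0.7654,-1.2439,-0.5699,-0.5186,0.1251,-0.2053,-0.2902,-0.3070,6.2242,0.0495,0.4071
57,-1.6973,0.7578,-1.2420,-0.5345,-0.4921,0.1276,-0.2041,-0.2901,-0.3093,,,
# final tip position (m): -0.2041 -0.2901 -0.3093


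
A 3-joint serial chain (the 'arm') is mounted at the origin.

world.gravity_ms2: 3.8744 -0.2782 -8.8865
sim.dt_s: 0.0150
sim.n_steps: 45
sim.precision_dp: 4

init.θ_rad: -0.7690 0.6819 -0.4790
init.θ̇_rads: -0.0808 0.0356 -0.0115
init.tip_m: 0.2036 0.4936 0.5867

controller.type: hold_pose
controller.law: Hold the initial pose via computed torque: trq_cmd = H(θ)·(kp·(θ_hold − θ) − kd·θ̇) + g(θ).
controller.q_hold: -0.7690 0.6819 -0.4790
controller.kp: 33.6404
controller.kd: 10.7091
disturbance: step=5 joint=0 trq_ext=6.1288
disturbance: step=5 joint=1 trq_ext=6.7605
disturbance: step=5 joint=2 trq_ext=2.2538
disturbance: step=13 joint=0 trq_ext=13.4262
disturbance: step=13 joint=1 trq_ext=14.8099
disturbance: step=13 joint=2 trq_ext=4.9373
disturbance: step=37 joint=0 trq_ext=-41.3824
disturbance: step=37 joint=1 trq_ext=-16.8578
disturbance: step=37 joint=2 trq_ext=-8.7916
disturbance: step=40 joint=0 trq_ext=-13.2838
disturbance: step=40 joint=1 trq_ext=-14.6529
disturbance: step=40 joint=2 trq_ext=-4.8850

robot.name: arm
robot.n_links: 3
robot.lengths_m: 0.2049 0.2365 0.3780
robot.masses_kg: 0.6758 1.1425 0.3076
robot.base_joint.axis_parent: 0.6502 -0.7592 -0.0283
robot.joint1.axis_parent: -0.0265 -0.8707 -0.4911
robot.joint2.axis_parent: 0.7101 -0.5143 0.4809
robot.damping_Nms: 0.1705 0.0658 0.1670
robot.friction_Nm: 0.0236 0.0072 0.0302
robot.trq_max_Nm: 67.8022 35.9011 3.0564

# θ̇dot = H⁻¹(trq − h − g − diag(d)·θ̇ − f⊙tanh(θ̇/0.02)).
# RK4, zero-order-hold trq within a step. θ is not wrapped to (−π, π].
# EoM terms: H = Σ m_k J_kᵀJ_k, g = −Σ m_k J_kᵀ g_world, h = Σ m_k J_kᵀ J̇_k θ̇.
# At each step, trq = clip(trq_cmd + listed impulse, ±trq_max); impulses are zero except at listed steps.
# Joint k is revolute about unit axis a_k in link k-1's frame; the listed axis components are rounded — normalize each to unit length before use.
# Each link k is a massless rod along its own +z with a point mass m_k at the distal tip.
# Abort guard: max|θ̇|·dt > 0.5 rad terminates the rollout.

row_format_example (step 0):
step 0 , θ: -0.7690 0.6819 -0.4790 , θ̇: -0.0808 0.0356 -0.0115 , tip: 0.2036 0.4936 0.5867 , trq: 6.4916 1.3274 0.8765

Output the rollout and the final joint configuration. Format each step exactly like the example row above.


step 1 , θ: -0.7701 0.6824 -0.4791 , θ̇: -0.0665 0.0253 -0.0032 , tip: 0.2039 0.4940 0.5862 , trq: 6.4540 1.3240 0.8694
step 2 , θ: -0.7710 0.6827 -0.4791 , θ̇: -0.0534 0.0179 -0.0016 , tip: 0.2042 0.4944 0.5857 , trq: 6.4204 1.3207 0.8640
step 3 , θ: -0.7717 0.6829 -0.4791 , θ̇: -0.0420 0.0122 -0.0013 , tip: 0.2044 0.4947 0.5854 , trq: 6.3903 1.3175 0.8593
step 4 , θ: -0.7723 0.6830 -0.4792 , θ̇: -0.0323 0.0078 -0.0013 , tip: 0.2045 0.4949 0.5851 , trq: 6.3635 1.3142 0.8551
step 5 , θ: -0.7727 0.6831 -0.4792 , θ̇: -0.0240 0.0044 -0.0012 , tip: 0.2047 0.4951 0.5849 , trq: 12.4686 8.0716 3.0564
step 6 , θ: -0.7730 0.6899 -0.4794 , θ̇: -0.0103 0.8910 -0.0240 , tip: 0.2018 0.4957 0.5850 , trq: 5.2956 0.1778 0.4783
step 7 , θ: -0.7731 0.7020 -0.4795 , θ̇: -0.0030 0.7282 0.0018 , tip: 0.1964 0.4965 0.5854 , trq: 5.3683 0.2706 0.5087
step 8 , θ: -0.7731 0.7119 -0.4794 , θ̇: 0.0034 0.5920 0.0058 , tip: 0.1918 0.4972 0.5857 , trq: 5.4378 0.3561 0.5402
step 9 , θ: -0.7730 0.7199 -0.4793 , θ̇: 0.0077 0.4754 0.0057 , tip: 0.1881 0.4977 0.5859 , trq: 5.5036 0.4348 0.5699
step 10 , θ: -0.7728 0.7263 -0.4793 , θ̇: 0.0103 0.3752 0.0050 , tip: 0.1852 0.4980 0.5861 , trq: 5.5651 0.5072 0.5971
step 11 , θ: -0.7727 0.7312 -0.4792 , θ̇: 0.0117 0.2890 0.0042 , tip: 0.1828 0.4983 0.5863 , trq: 5.6223 0.5739 0.6219
step 12 , θ: -0.7725 0.7350 -0.4791 , θ̇: 0.0122 0.2150 0.0035 , tip: 0.1810 0.4985 0.5865 , trq: 5.6752 0.6351 0.6445
step 13 , θ: -0.7723 0.7377 -0.4791 , θ̇: 0.0123 0.1516 0.0030 , tip: 0.1796 0.4986 0.5866 , trq: 19.1500 15.5013 3.0564
step 14 , θ: -0.7697 0.7579 -0.4959 , θ̇: 0.3321 2.5210 -2.1845 , tip: 0.1740 0.4999 0.5851 , trq: 3.5243 -1.7358 0.2387
step 15 , θ: -0.7653 0.7916 -0.5231 , θ̇: 0.2526 1.9882 -1.4612 , tip: 0.1645 0.5019 0.5827 , trq: 3.7580 -1.4809 0.2167
step 16 , θ: -0.7620 0.8181 -0.5410 , θ̇: 0.1928 1.5412 -0.9483 , tip: 0.1564 0.5031 0.5812 , trq: 3.9750 -1.2491 0.2242
step 17 , θ: -0.7595 0.8384 -0.5524 , θ̇: 0.1463 1.1700 -0.5865 , tip: 0.1496 0.5039 0.5804 , trq: 4.1752 -1.0379 0.2497
step 18 , θ: -0.7575 0.8536 -0.5593 , θ̇: 0.1092 0.8631 -0.3328 , tip: 0.1440 0.5044 0.5799 , trq: 4.3590 -0.8450 0.2855
step 19 , θ: -0.7561 0.8646 -0.5629 , θ̇: 0.0793 0.6099 -0.1558 , tip: 0.1396 0.5047 0.5798 , trq: 4.5271 -0.6685 0.3266
step 20 , θ: -0.7551 0.8722 -0.5643 , θ̇: 0.0550 0.4009 -0.0337 , tip: 0.1363 0.5048 0.5798 , trq: 4.6803 -0.5068 0.3698
step 21 , θ: -0.7544 0.8769 -0.5642 , θ̇: 0.0382 0.2353 0.0243 , tip: 0.1339 0.5048 0.5800 , trq: 4.8198 -0.3583 0.4175
step 22 , θ: -0.7540 0.8795 -0.5637 , θ̇: 0.0269 0.1040 0.0400 , tip: 0.1324 0.5048 0.5802 , trq: 4.9463 -0.2219 0.4668
step 23 , θ: -0.7536 0.8802 -0.5631 , θ̇: 0.0175 -0.0049 0.0470 , tip: 0.1317 0.5047 0.5804 , trq: 5.0607 -0.0968 0.5121
step 24 , θ: -0.7534 0.8795 -0.5624 , θ̇: 0.0098 -0.0928 0.0471 , tip: 0.1318 0.5045 0.5806 , trq: 5.1637 0.0161 0.5534
step 25 , θ: -0.7533 0.8775 -0.5617 , θ̇: 0.0036 -0.1654 0.0452 , tip: 0.1324 0.5044 0.5808 , trq: 5.2563 0.1197 0.5906
step 26 , θ: -0.7533 0.8746 -0.5610 , θ̇: -0.0012 -0.2251 0.0424 , tip: 0.1334 0.5041 0.5810 , trq: 5.3394 0.2149 0.6240
step 27 , θ: -0.7533 0.8709 -0.5604 , θ̇: -0.0049 -0.2735 0.0394 , tip: 0.1349 0.5039 0.5811 , trq: 5.4143 0.3023 0.6539
step 28 , θ: -0.7534 0.8665 -0.5599 , θ̇: -0.0078 -0.3123 0.0366 , tip: 0.1368 0.5036 0.5813 , trq: 5.4819 0.3826 0.6806
step 29 , θ: -0.7536 0.8616 -0.5593 , θ̇: -0.0100 -0.3427 0.0342 , tip: 0.1388 0.5034 0.5815 , trq: 5.5432 0.4562 0.7044
step 30 , θ: -0.7537 0.8563 -0.5588 , θ̇: -0.0116 -0.3659 0.0323 , tip: 0.1411 0.5031 0.5816 , trq: 5.5988 0.5238 0.7256
step 31 , θ: -0.7539 0.8506 -0.5584 , θ̇: -0.0129 -0.3827 0.0308 , tip: 0.1435 0.5028 0.5817 , trq: 5.6493 0.5857 0.7443
step 32 , θ: -0.7541 0.8448 -0.5579 , θ̇: -0.0138 -0.3941 0.0297 , tip: 0.1461 0.5025 0.5818 , trq: 5.6954 0.6424 0.7610
step 33 , θ: -0.7543 0.8389 -0.5575 , θ̇: -0.0145 -0.4009 0.0289 , tip: 0.1487 0.5022 0.5819 , trq: 5.7375 0.6943 0.7757
step 34 , θ: -0.7546 0.8328 -0.5570 , θ̇: -0.0149 -0.4037 0.0283 , tip: 0.1513 0.5019 0.5819 , trq: 5.7758 0.7419 0.7887
step 35 , θ: -0.7548 0.8268 -0.5566 , θ̇: -0.0152 -0.4031 0.0279 , tip: 0.1540 0.5015 0.5819 , trq: 5.8108 0.7854 0.8002
step 36 , θ: -0.7550 0.8208 -0.5562 , θ̇: -0.0154 -0.3996 0.0275 , tip: 0.1566 0.5012 0.5820 , trq: 5.8428 0.8251 0.8103
step 37 , θ: -0.7552 0.8148 -0.5558 , θ̇: -0.0155 -0.3938 0.0272 , tip: 0.1592 0.5009 0.5820 , trq: -35.5105 -15.9963 -3.0564
step 38 , θ: -0.7698 0.7919 -0.5221 , θ̇: -1.9105 -2.6130 4.3562 , tip: 0.1661 0.5035 0.5809 , trq: 12.7623 3.7637 1.5352
step 39 , θ: -0.7954 0.7569 -0.4666 , θ̇: -1.5054 -2.0747 3.0893 , tip: 0.1773 0.5079 0.5784 , trq: 12.0951 3.6665 1.5749
step 40 , θ: -0.8154 0.7289 -0.4274 , θ̇: -1.1726 -1.6727 2.1619 , tip: 0.1882 0.5109 0.5756 , trq: -1.7936 -11.1091 -3.0564
step 41 , θ: -0.8313 0.6921 -0.3990 , θ̇: -0.9373 -3.2419 1.6289 , tip: 0.2046 0.5123 0.5723 , trq: 13.1640 5.8787 2.2949
step 42 , θ: -0.8434 0.6476 -0.3784 , θ̇: -0.6788 -2.7033 1.1426 , tip: 0.2253 0.5120 0.5685 , trq: 12.4831 5.5562 2.1459
step 43 , θ: -0.8520 0.6106 -0.3642 , θ̇: -0.4793 -2.2354 0.7713 , tip: 0.2428 0.5114 0.5647 , trq: 11.8635 5.2312 2.0081
step 44 , θ: -0.8580 0.5802 -0.3548 , θ̇: -0.3247 -1.8278 0.4888 , tip: 0.2574 0.5106 0.5613 , trq: 11.2977 4.9130 1.8817
step 45 , θ: -0.8620 0.5555 -0.3491 , θ̇: -0.2041 -1.4725 0.2751 , tip: 0.2693 0.5097 0.5582
final θ (rad): -0.8620 0.5555 -0.3491


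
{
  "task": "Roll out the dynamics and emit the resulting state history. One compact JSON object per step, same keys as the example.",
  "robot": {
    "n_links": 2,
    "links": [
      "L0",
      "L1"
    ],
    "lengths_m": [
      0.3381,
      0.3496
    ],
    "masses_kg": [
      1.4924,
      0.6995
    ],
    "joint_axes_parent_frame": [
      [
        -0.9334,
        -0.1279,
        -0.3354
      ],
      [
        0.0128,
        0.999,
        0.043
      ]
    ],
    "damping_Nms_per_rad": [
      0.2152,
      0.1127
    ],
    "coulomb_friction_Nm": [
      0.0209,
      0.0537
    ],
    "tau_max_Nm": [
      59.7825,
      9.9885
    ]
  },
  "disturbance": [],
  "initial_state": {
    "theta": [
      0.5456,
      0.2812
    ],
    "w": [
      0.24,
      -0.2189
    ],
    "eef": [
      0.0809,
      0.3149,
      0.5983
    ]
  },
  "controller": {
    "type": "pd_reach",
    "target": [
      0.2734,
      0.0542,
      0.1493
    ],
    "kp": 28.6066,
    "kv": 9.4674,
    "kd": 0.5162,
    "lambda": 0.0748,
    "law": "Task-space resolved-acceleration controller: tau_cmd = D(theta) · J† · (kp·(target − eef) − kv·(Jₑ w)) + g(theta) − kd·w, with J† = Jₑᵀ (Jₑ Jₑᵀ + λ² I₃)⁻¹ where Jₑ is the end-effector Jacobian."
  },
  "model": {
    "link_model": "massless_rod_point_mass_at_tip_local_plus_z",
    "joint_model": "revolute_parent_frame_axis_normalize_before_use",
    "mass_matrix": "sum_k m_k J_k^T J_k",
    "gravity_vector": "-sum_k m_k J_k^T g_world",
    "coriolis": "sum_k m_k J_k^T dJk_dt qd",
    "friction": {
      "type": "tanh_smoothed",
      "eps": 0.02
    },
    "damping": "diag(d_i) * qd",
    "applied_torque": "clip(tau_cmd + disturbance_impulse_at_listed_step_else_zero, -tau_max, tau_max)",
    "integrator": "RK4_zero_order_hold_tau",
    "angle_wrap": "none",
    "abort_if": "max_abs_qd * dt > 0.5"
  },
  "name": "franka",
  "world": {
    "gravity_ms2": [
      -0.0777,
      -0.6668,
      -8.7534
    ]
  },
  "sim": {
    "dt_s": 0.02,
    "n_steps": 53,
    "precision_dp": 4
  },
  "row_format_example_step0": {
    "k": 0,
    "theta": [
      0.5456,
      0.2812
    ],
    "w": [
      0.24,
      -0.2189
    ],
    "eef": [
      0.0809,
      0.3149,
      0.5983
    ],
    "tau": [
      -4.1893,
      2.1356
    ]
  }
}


{"k":1,"theta":[0.5502,0.2825],"w":[0.2199,0.3388],"eef":[0.0814,0.3172,0.5969],"tau":[-4.0211,1.415]}
{"k":2,"theta":[0.5544,0.293],"w":[0.2006,0.7137],"eef":[0.0851,0.3184,0.5952],"tau":[-3.8787,0.918]}
{"k":3,"theta":[0.5582,0.3098],"w":[0.1831,0.97],"eef":[0.0907,0.3186,0.5933],"tau":[-3.759,0.5654]}
{"k":4,"theta":[0.5617,0.331],"w":[0.1679,1.1467],"eef":[0.0977,0.3182,0.5911],"tau":[-3.6583,0.3092]}
{"k":5,"theta":[0.565,0.3551],"w":[0.155,1.2698],"eef":[0.1057,0.3171,0.5886],"tau":[-3.5735,0.1175]}
{"k":6,"theta":[0.568,0.3814],"w":[0.1443,1.3567],"eef":[0.1142,0.3156,0.5859],"tau":[-3.5018,-0.0312]}
{"k":7,"theta":[0.5708,0.4091],"w":[0.1357,1.4189],"eef":[0.1232,0.3137,0.583],"tau":[-3.4408,-0.1511]}
{"k":8,"theta":[0.5734,0.4379],"w":[0.1288,1.4641],"eef":[0.1323,0.3115,0.5798],"tau":[-3.3884,-0.2517]}
{"k":9,"theta":[0.5759,0.4675],"w":[0.1235,1.4974],"eef":[0.1416,0.309,0.5763],"tau":[-3.3428,-0.3394]}
{"k":10,"theta":[0.5784,0.4977],"w":[0.1194,1.5223],"eef":[0.1509,0.3062,0.5725],"tau":[-3.3027,-0.4182]}
{"k":11,"theta":[0.5807,0.5283],"w":[0.1165,1.541],"eef":[0.1603,0.3032,0.5685],"tau":[-3.2669,-0.491]}
{"k":12,"theta":[0.583,0.5593],"w":[0.1144,1.5551],"eef":[0.1695,0.2999,0.5642],"tau":[-3.2345,-0.5595]}
{"k":13,"theta":[0.5853,0.5905],"w":[0.1131,1.5655],"eef":[0.1787,0.2965,0.5596],"tau":[-3.2047,-0.6249]}
{"k":14,"theta":[0.5876,0.6218],"w":[0.1124,1.5728],"eef":[0.1877,0.2929,0.5547],"tau":[-3.177,-0.688]}
{"k":15,"theta":[0.5898,0.6533],"w":[0.1121,1.5777],"eef":[0.1965,0.2892,0.5496],"tau":[-3.151,-0.7491]}
{"k":16,"theta":[0.5921,0.6849],"w":[0.1123,1.5802],"eef":[0.2052,0.2853,0.5443],"tau":[-3.1262,-0.8086]}
{"k":17,"theta":[0.5943,0.7165],"w":[0.1127,1.5807],"eef":[0.2137,0.2812,0.5387],"tau":[-3.1024,-0.8666]}
{"k":18,"theta":[0.5966,0.748],"w":[0.1134,1.5793],"eef":[0.222,0.2771,0.5328],"tau":[-3.0794,-0.9232]}
{"k":19,"theta":[0.5988,0.7796],"w":[0.1142,1.576],"eef":[0.23,0.2728,0.5267],"tau":[-3.057,-0.9783]}
{"k":20,"theta":[0.6011,0.811],"w":[0.1152,1.571],"eef":[0.2377,0.2685,0.5205],"tau":[-3.0352,-1.032]}
{"k":21,"theta":[0.6035,0.8424],"w":[0.1163,1.5642],"eef":[0.2452,0.2641,0.514],"tau":[-3.0138,-1.0841]}
{"k":22,"theta":[0.6058,0.8735],"w":[0.1174,1.5558],"eef":[0.2524,0.2596,0.5073],"tau":[-2.9929,-1.1346]}
{"k":23,"theta":[0.6082,0.9045],"w":[0.1186,1.5458],"eef":[0.2594,0.255,0.5005],"tau":[-2.9723,-1.1835]}
{"k":24,"theta":[0.6105,0.9353],"w":[0.1198,1.5343],"eef":[0.266,0.2504,0.4935],"tau":[-2.9522,-1.2306]}
{"k":25,"theta":[0.6129,0.9659],"w":[0.121,1.5213],"eef":[0.2723,0.2457,0.4864],"tau":[-2.9324,-1.2759]}
{"k":26,"theta":[0.6154,0.9961],"w":[0.1222,1.5068],"eef":[0.2783,0.2411,0.4792],"tau":[-2.9131,-1.3194]}
{"k":27,"theta":[0.6178,1.0261],"w":[0.1234,1.491],"eef":[0.284,0.2364,0.4719],"tau":[-2.8941,-1.361]}
{"k":28,"theta":[0.6203,1.0557],"w":[0.1245,1.4738],"eef":[0.2894,0.2317,0.4645],"tau":[-2.8756,-1.4007]}
{"k":29,"theta":[0.6228,1.085],"w":[0.1256,1.4555],"eef":[0.2944,0.227,0.4571],"tau":[-2.8576,-1.4384]}
{"k":30,"theta":[0.6253,1.1139],"w":[0.1266,1.4359],"eef":[0.2991,0.2223,0.4496],"tau":[-2.8401,-1.4742]}
{"k":31,"theta":[0.6279,1.1424],"w":[0.1276,1.4153],"eef":[0.3036,0.2176,0.4421],"tau":[-2.8231,-1.508]}
{"k":32,"theta":[0.6305,1.1705],"w":[0.1286,1.3937],"eef":[0.3077,0.213,0.4346],"tau":[-2.8066,-1.5398]}
{"k":33,"theta":[0.633,1.1981],"w":[0.1294,1.3712],"eef":[0.3115,0.2084,0.4271],"tau":[-2.7907,-1.5696]}
{"k":34,"theta":[0.6356,1.2253],"w":[0.1302,1.3479],"eef":[0.315,0.2038,0.4197],"tau":[-2.7754,-1.5975]}
{"k":35,"theta":[0.6382,1.252],"w":[0.1309,1.3238],"eef":[0.3182,0.1994,0.4122],"tau":[-2.7606,-1.6234]}
{"k":36,"theta":[0.6409,1.2782],"w":[0.1315,1.299],"eef":[0.3211,0.1949,0.4049],"tau":[-2.7465,-1.6475]}
{"k":37,"theta":[0.6435,1.304],"w":[0.1321,1.2737],"eef":[0.3238,0.1906,0.3975],"tau":[-2.733,-1.6698]}
{"k":38,"theta":[0.6462,1.3292],"w":[0.1325,1.2479],"eef":[0.3262,0.1863,0.3903],"tau":[-2.7201,-1.6903]}
{"k":39,"theta":[0.6488,1.3539],"w":[0.1329,1.2216],"eef":[0.3283,0.1821,0.3832],"tau":[-2.7078,-1.709]}
{"k":40,"theta":[0.6515,1.378],"w":[0.1331,1.1951],"eef":[0.3302,0.1779,0.3761],"tau":[-2.6961,-1.7261]}
{"k":41,"theta":[0.6541,1.4016],"w":[0.1333,1.1683],"eef":[0.3319,0.1739,0.3692],"tau":[-2.6851,-1.7416]}
{"k":42,"theta":[0.6568,1.4247],"w":[0.1334,1.1412],"eef":[0.3333,0.17,0.3624],"tau":[-2.6747,-1.7556]}
{"k":43,"theta":[0.6595,1.4473],"w":[0.1333,1.1141],"eef":[0.3345,0.1661,0.3557],"tau":[-2.6649,-1.7681]}
{"k":44,"theta":[0.6621,1.4693],"w":[0.1332,1.087],"eef":[0.3356,0.1623,0.3492],"tau":[-2.6557,-1.7793]}
{"k":45,"theta":[0.6648,1.4908],"w":[0.1329,1.0598],"eef":[0.3364,0.1586,0.3427],"tau":[-2.6471,-1.7891]}
{"k":46,"theta":[0.6675,1.5117],"w":[0.1326,1.0327],"eef":[0.3371,0.1551,0.3365],"tau":[-2.6391,-1.7977]}
{"k":47,"theta":[0.6701,1.5321],"w":[0.1321,1.0058],"eef":[0.3376,0.1516,0.3303],"tau":[-2.6316,-1.8051]}
{"k":48,"theta":[0.6728,1.5519],"w":[0.1315,0.979],"eef":[0.338,0.1482,0.3244],"tau":[-2.6247,-1.8115]}
{"k":49,"theta":[0.6754,1.5712],"w":[0.1309,0.9525],"eef":[0.3382,0.1449,0.3185],"tau":[-2.6182,-1.8168]}
{"k":50,"theta":[0.678,1.59],"w":[0.1301,0.9262],"eef":[0.3383,0.1417,0.3128],"tau":[-2.6123,-1.8212]}
{"k":51,"theta":[0.6806,1.6083],"w":[0.1292,0.9003],"eef":[0.3383,0.1387,0.3073],"tau":[-2.6069,-1.8247]}
{"k":52,"theta":[0.6832,1.626],"w":[0.1283,0.8747],"eef":[0.3382,0.1357,0.3019],"tau":[-2.6019,-1.8274]}
{"k":53,"theta":[0.6857,1.6433],"w":[0.1272,0.8495],"eef":[0.338,0.1328,0.2967]}
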